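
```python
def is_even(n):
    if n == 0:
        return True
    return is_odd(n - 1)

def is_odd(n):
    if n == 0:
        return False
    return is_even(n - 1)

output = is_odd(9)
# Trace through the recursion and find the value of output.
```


is_odd(9)
= is_even(8)
= is_odd(7)
= is_even(6)
= is_odd(5)
= is_even(4)
= is_odd(3)
= is_even(2)
= is_odd(1)
= is_even(0)
n == 0: return True
= True


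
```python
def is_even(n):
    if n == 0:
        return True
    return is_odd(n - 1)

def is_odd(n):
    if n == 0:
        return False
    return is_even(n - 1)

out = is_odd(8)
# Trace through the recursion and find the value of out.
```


is_odd(8)
= is_even(7)
= is_odd(6)
= is_even(5)
= is_odd(4)
= is_even(3)
= is_odd(2)
= is_even(1)
= is_odd(0)
n == 0: return False
= False


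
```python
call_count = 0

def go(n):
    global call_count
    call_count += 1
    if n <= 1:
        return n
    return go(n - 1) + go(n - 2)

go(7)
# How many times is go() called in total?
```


go(7) calls go(6) and go(5); each non-base call branches into two more.
Let C(k) = total number of calls made by go(k), including the call to go(k) itself.
Base cases: C(0) = 1, C(1) = 1
Recurrence: C(k) = 1 + C(k-1) + C(k-2)
  C(2) = 1 + C(1) + C(0) = 1 + 1 + 1 = 3
  C(3) = 1 + C(2) + C(1) = 1 + 3 + 1 = 5
  C(4) = 1 + C(3) + C(2) = 1 + 5 + 3 = 9
  C(5) = 1 + C(4) + C(3) = 1 + 9 + 5 = 15
  C(6) = 1 + C(5) + C(4) = 1 + 15 + 9 = 25
  C(7) = 1 + C(6) + C(5) = 1 + 25 + 15 = 41
Total calls = C(7) = 41


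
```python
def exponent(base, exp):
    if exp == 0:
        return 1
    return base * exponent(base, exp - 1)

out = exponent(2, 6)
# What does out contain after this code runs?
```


exponent(2, 6)
= 2 * exponent(2, 5)
= 2 * 2 * exponent(2, 4)
= 2 * 2 * 2 * exponent(2, 3)
= 2 * 2 * 2 * 2 * exponent(2, 2)
= 2 * 2 * 2 * 2 * 2 * exponent(2, 1)
= 2 * 2 * 2 * 2 * 2 * 2 * exponent(2, 0)
= 2 * 2 * 2 * 2 * 2 * 2 * 1
= 64


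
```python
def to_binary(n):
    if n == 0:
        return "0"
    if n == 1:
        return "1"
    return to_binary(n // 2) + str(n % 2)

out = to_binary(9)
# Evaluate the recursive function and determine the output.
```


to_binary(9)
= to_binary(4) + "1"
= to_binary(2) + "0" + "1"
= to_binary(1) + "0" + "0" + "1"
= "1" + "0" + "0" + "1"
= "1001"


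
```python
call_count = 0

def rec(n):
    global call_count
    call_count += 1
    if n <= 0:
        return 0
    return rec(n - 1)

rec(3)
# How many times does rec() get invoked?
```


rec(3) calls rec(2) calls ... calls rec(0)
Total calls: 3 + 1 (for base case) = 4


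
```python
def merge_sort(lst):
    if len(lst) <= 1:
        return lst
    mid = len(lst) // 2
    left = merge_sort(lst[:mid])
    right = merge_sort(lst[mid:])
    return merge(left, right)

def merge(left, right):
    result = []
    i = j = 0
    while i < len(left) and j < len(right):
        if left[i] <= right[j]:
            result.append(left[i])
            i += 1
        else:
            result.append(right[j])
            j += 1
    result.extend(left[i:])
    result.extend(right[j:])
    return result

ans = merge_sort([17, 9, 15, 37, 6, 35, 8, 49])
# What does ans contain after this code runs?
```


merge_sort([17, 9, 15, 37, 6, 35, 8, 49])
Split into [17, 9, 15, 37] and [6, 35, 8, 49]
Left sorted: [9, 15, 17, 37]
Right sorted: [6, 8, 35, 49]
Merge [9, 15, 17, 37] and [6, 8, 35, 49]
= [6, 8, 9, 15, 17, 35, 37, 49]


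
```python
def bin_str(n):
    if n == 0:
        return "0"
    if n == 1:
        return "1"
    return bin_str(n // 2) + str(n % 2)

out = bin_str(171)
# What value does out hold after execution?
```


bin_str(171)
= bin_str(85) + "1"
= bin_str(42) + "1" + "1"
= bin_str(21) + "0" + "1" + "1"
= bin_str(10) + "1" + "0" + "1" + "1"
= bin_str(5) + "0" + "1" + "0" + "1" + "1"
= bin_str(2) + "1" + "0" + "1" + "0" + "1" + "1"
= bin_str(1) + "0" + "1" + "0" + "1" + "0" + "1" + "1"
= "1" + "0" + "1" + "0" + "1" + "0" + "1" + "1"
= "10101011"


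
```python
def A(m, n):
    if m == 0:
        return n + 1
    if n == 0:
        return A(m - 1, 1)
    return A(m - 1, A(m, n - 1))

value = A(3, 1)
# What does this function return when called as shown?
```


A(3, 1)
= A(2, A(3, 0))
First compute A(3, 0) = 5
= A(2, 5)
= 13


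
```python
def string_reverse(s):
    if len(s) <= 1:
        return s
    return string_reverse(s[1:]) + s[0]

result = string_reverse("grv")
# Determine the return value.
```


string_reverse("grv")
= string_reverse("rv") + "g"
= string_reverse("v") + "r" + "g"
= "v" + "r" + "g"
= "vrg"


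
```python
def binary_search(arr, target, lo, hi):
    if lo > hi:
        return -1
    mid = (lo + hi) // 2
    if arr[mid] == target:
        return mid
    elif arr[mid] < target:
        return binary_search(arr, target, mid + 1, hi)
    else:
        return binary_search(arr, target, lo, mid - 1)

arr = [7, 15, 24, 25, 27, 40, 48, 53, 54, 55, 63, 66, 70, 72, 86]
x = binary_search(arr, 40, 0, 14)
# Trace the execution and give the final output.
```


binary_search(arr, 40, 0, 14)
lo=0, hi=14, mid=7, arr[mid]=53
53 > 40, search left half
lo=0, hi=6, mid=3, arr[mid]=25
25 < 40, search right half
lo=4, hi=6, mid=5, arr[mid]=40
arr[5] == 40, found at index 5
= 5


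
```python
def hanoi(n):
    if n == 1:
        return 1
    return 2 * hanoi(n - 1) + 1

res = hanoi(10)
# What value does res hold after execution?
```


hanoi(10)
= 2 * hanoi(9) + 1
= 2 * (2 * hanoi(8) + 1) + 1
= 2 * (2 * (2 * hanoi(7) + 1) + 1) + 1
= 2 * (2 * (2 * (2 * hanoi(6) + 1) + 1) + 1) + 1
= 2 * (2 * (2 * (2 * (2 * hanoi(5) + 1) + 1) + 1) + 1) + 1
= 2 * (2 * (2 * (2 * (2 * (2 * hanoi(4) + 1) + 1) + 1) + 1) + 1) + 1
= 2 * (2 * (2 * (2 * (2 * (2 * (2 * hanoi(3) + 1) + 1) + 1) + 1) + 1) + 1) + 1
= 2 * (2 * (2 * (2 * (2 * (2 * (2 * (2 * hanoi(2) + 1) + 1) + 1) + 1) + 1) + 1) + 1) + 1
= 2 * (2 * (2 * (2 * (2 * (2 * (2 * (2 * (2 * hanoi(1) + 1) + 1) + 1) + 1) + 1) + 1) + 1) + 1) + 1
Now compute bottom-up:
hanoi(1) = 1
hanoi(2) = 2 * 1 + 1 = 3
hanoi(3) = 2 * 3 + 1 = 7
hanoi(4) = 2 * 7 + 1 = 15
hanoi(5) = 2 * 15 + 1 = 31
hanoi(6) = 2 * 31 + 1 = 63
hanoi(7) = 2 * 63 + 1 = 127
hanoi(8) = 2 * 127 + 1 = 255
hanoi(9) = 2 * 255 + 1 = 511
hanoi(10) = 2 * 511 + 1 = 1023
= 1023


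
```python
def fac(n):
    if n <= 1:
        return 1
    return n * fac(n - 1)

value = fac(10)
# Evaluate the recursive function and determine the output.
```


fac(10)
= 10 * fac(9)
= 10 * 9 * fac(8)
= 10 * 9 * 8 * fac(7)
= 10 * 9 * 8 * 7 * fac(6)
= 10 * 9 * 8 * 7 * 6 * fac(5)
= 10 * 9 * 8 * 7 * 6 * 5 * fac(4)
= 10 * 9 * 8 * 7 * 6 * 5 * 4 * fac(3)
= 10 * 9 * 8 * 7 * 6 * 5 * 4 * 3 * fac(2)
= 10 * 9 * 8 * 7 * 6 * 5 * 4 * 3 * 2 * fac(1)
= 10 * 9 * 8 * 7 * 6 * 5 * 4 * 3 * 2 * 1
= 3628800


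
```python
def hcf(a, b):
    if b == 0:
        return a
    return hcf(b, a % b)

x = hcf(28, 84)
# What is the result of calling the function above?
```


hcf(28, 84)
= hcf(84, 28 % 84) = hcf(84, 28)
= hcf(28, 84 % 28) = hcf(28, 0)
b == 0, return a = 28


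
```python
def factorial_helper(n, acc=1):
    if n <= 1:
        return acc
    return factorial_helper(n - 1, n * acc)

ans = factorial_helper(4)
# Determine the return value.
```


factorial_helper(4, 1)
= factorial_helper(3, 4 * 1) = factorial_helper(3, 4)
= factorial_helper(2, 3 * 4) = factorial_helper(2, 12)
= factorial_helper(1, 2 * 12) = factorial_helper(1, 24)
n <= 1, return acc = 24


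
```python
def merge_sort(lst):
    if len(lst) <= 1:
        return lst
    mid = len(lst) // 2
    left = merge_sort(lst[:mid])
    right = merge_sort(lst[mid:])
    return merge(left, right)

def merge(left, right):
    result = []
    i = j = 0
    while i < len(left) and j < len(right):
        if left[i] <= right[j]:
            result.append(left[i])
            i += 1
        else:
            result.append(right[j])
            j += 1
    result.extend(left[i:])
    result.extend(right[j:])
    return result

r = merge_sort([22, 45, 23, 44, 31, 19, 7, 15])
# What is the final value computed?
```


merge_sort([22, 45, 23, 44, 31, 19, 7, 15])
Split into [22, 45, 23, 44] and [31, 19, 7, 15]
Left sorted: [22, 23, 44, 45]
Right sorted: [7, 15, 19, 31]
Merge [22, 23, 44, 45] and [7, 15, 19, 31]
= [7, 15, 19, 22, 23, 31, 44, 45]


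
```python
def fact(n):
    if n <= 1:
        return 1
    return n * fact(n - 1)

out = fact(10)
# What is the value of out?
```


fact(10)
= 10 * fact(9)
= 10 * 9 * fact(8)
= 10 * 9 * 8 * fact(7)
= 10 * 9 * 8 * 7 * fact(6)
= 10 * 9 * 8 * 7 * 6 * fact(5)
= 10 * 9 * 8 * 7 * 6 * 5 * fact(4)
= 10 * 9 * 8 * 7 * 6 * 5 * 4 * fact(3)
= 10 * 9 * 8 * 7 * 6 * 5 * 4 * 3 * fact(2)
= 10 * 9 * 8 * 7 * 6 * 5 * 4 * 3 * 2 * fact(1)
= 10 * 9 * 8 * 7 * 6 * 5 * 4 * 3 * 2 * 1
= 3628800


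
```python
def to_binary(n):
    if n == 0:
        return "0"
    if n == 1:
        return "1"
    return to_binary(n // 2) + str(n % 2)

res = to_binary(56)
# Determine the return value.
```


to_binary(56)
= to_binary(28) + "0"
= to_binary(14) + "0" + "0"
= to_binary(7) + "0" + "0" + "0"
= to_binary(3) + "1" + "0" + "0" + "0"
= to_binary(1) + "1" + "1" + "0" + "0" + "0"
= "1" + "1" + "1" + "0" + "0" + "0"
= "111000"


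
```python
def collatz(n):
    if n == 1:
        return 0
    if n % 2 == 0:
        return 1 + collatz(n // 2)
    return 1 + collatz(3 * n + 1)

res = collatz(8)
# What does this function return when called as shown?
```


collatz(8)
8 is even -> collatz(4)
4 is even -> collatz(2)
2 is even -> collatz(1)
Reached 1 after 3 steps
= 3


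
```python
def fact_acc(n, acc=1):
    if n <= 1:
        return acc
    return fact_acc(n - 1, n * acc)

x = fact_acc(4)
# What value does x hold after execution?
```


fact_acc(4, 1)
= fact_acc(3, 4 * 1) = fact_acc(3, 4)
= fact_acc(2, 3 * 4) = fact_acc(2, 12)
= fact_acc(1, 2 * 12) = fact_acc(1, 24)
n <= 1, return acc = 24


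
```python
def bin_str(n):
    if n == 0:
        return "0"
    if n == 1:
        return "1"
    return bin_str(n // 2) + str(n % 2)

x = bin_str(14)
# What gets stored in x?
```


bin_str(14)
= bin_str(7) + "0"
= bin_str(3) + "1" + "0"
= bin_str(1) + "1" + "1" + "0"
= "1" + "1" + "1" + "0"
= "1110"


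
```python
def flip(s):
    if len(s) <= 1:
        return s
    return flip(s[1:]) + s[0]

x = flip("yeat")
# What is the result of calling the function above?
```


flip("yeat")
= flip("eat") + "y"
= flip("at") + "e" + "y"
= flip("t") + "a" + "e" + "y"
= "t" + "a" + "e" + "y"
= "taey"


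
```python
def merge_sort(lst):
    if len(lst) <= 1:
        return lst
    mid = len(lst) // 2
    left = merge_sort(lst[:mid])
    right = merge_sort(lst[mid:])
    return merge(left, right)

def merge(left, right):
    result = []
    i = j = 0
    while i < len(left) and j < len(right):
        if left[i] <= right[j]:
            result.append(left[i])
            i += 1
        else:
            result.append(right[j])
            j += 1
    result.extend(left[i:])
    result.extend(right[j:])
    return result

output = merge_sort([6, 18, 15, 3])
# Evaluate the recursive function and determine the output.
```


merge_sort([6, 18, 15, 3])
Split into [6, 18] and [15, 3]
Left sorted: [6, 18]
Right sorted: [3, 15]
Merge [6, 18] and [3, 15]
= [3, 6, 15, 18]


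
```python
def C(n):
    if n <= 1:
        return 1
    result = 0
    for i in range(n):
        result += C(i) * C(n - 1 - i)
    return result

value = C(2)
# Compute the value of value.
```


C(2)
= sum of C(i) * C(2-1-i) for i in 0..1
  C(0)*C(1) = 1*1 = 1
  C(1)*C(0) = 1*1 = 1
= 1 + 1
= 2


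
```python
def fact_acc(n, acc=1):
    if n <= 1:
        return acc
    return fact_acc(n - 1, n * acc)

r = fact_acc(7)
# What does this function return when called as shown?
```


fact_acc(7, 1)
= fact_acc(6, 7 * 1) = fact_acc(6, 7)
= fact_acc(5, 6 * 7) = fact_acc(5, 42)
= fact_acc(4, 5 * 42) = fact_acc(4, 210)
= fact_acc(3, 4 * 210) = fact_acc(3, 840)
= fact_acc(2, 3 * 840) = fact_acc(2, 2520)
= fact_acc(1, 2 * 2520) = fact_acc(1, 5040)
n <= 1, return acc = 5040


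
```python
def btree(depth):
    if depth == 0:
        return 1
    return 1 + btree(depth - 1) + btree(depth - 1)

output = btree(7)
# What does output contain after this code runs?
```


btree(7)
= 1 + btree(6) + btree(6)
= 1 + 2 * btree(6)
btree(k) = 2^(k+1) - 1
btree(0) = 1
btree(1) = 3
btree(2) = 7
btree(3) = 15
btree(4) = 31
btree(7) = 2^8 - 1 = 255


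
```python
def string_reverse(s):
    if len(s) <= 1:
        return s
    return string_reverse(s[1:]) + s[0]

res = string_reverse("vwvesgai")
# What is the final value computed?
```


string_reverse("vwvesgai")
= string_reverse("wvesgai") + "v"
= string_reverse("vesgai") + "w" + "v"
= string_reverse("esgai") + "v" + "w" + "v"
= string_reverse("sgai") + "e" + "v" + "w" + "v"
= string_reverse("gai") + "s" + "e" + "v" + "w" + "v"
= string_reverse("ai") + "g" + "s" + "e" + "v" + "w" + "v"
= string_reverse("i") + "a" + "g" + "s" + "e" + "v" + "w" + "v"
= "i" + "a" + "g" + "s" + "e" + "v" + "w" + "v"
= "iagsevwv"


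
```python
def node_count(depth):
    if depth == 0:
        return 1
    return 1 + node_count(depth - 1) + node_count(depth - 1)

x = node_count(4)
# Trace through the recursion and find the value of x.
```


node_count(4)
= 1 + node_count(3) + node_count(3)
= 1 + 2 * node_count(3)
node_count(k) = 2^(k+1) - 1
node_count(0) = 1
node_count(1) = 3
node_count(2) = 7
node_count(3) = 15
node_count(4) = 31
node_count(4) = 2^5 - 1 = 31


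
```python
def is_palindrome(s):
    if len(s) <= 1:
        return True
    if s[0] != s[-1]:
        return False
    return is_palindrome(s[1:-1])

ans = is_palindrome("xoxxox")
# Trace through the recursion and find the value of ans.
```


is_palindrome("xoxxox")
"xoxxox": s[0]='x' == s[-1]='x' -> is_palindrome("oxxo")
"oxxo": s[0]='o' == s[-1]='o' -> is_palindrome("xx")
"xx": s[0]='x' == s[-1]='x' -> is_palindrome("")
"": len <= 1 -> True
= True


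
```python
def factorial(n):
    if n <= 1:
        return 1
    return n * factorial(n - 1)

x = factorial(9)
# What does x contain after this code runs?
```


factorial(9)
= 9 * factorial(8)
= 9 * 8 * factorial(7)
= 9 * 8 * 7 * factorial(6)
= 9 * 8 * 7 * 6 * factorial(5)
= 9 * 8 * 7 * 6 * 5 * factorial(4)
= 9 * 8 * 7 * 6 * 5 * 4 * factorial(3)
= 9 * 8 * 7 * 6 * 5 * 4 * 3 * factorial(2)
= 9 * 8 * 7 * 6 * 5 * 4 * 3 * 2 * factorial(1)
= 9 * 8 * 7 * 6 * 5 * 4 * 3 * 2 * 1
= 362880


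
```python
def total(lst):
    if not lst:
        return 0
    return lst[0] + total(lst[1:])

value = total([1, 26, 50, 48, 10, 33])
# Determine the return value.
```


total([1, 26, 50, 48, 10, 33])
= 1 + total([26, 50, 48, 10, 33])
= 1 + 26 + total([50, 48, 10, 33])
= 1 + 26 + 50 + total([48, 10, 33])
= 1 + 26 + 50 + 48 + total([10, 33])
= 1 + 26 + 50 + 48 + 10 + total([33])
= 1 + 26 + 50 + 48 + 10 + 33 + total([])
= 1 + 26 + 50 + 48 + 10 + 33 + 0
= 168


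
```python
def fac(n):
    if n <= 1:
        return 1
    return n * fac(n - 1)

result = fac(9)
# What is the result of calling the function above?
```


fac(9)
= 9 * fac(8)
= 9 * 8 * fac(7)
= 9 * 8 * 7 * fac(6)
= 9 * 8 * 7 * 6 * fac(5)
= 9 * 8 * 7 * 6 * 5 * fac(4)
= 9 * 8 * 7 * 6 * 5 * 4 * fac(3)
= 9 * 8 * 7 * 6 * 5 * 4 * 3 * fac(2)
= 9 * 8 * 7 * 6 * 5 * 4 * 3 * 2 * fac(1)
= 9 * 8 * 7 * 6 * 5 * 4 * 3 * 2 * 1
= 362880


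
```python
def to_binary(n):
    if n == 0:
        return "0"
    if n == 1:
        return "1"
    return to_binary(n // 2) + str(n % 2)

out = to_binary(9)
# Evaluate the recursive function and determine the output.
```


to_binary(9)
= to_binary(4) + "1"
= to_binary(2) + "0" + "1"
= to_binary(1) + "0" + "0" + "1"
= "1" + "0" + "0" + "1"
= "1001"


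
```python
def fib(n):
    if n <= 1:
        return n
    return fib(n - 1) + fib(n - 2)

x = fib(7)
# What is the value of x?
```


fib(7)
= fib(6) + fib(5)
= (fib(5) + fib(4)) + fib(5)
Computing bottom-up: fib(0)=0, fib(1)=1, fib(2)=1, fib(3)=2, fib(4)=3, fib(5)=5, fib(6)=8, fib(7)=13
= 13


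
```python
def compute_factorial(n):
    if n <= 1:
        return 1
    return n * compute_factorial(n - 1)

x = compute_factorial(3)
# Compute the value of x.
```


compute_factorial(3)
= 3 * compute_factorial(2)
= 3 * 2 * compute_factorial(1)
= 3 * 2 * 1
= 6


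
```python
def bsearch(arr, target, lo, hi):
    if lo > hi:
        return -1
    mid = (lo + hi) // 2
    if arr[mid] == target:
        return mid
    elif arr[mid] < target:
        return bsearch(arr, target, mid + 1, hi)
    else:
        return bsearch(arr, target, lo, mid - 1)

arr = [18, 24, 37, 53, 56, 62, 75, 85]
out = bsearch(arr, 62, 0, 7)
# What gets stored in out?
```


bsearch(arr, 62, 0, 7)
lo=0, hi=7, mid=3, arr[mid]=53
53 < 62, search right half
lo=4, hi=7, mid=5, arr[mid]=62
arr[5] == 62, found at index 5
= 5


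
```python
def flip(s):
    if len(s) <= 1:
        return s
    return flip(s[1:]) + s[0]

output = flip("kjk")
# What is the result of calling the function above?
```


flip("kjk")
= flip("jk") + "k"
= flip("k") + "j" + "k"
= "k" + "j" + "k"
= "kjk"


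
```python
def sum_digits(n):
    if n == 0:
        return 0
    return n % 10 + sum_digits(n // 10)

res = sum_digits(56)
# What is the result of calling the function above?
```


sum_digits(56)
= 6 + sum_digits(5)
= 6 + 5 + sum_digits(0)
= 6 + 5 + 0
= 11


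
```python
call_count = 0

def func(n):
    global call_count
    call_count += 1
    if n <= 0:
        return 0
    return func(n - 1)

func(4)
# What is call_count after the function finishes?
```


func(4) calls func(3) calls ... calls func(0)
Total calls: 4 + 1 (for base case) = 5


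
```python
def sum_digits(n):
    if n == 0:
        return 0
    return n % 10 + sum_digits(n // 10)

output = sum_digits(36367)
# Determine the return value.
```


sum_digits(36367)
= 7 + sum_digits(3636)
= 7 + 6 + sum_digits(363)
= 7 + 6 + 3 + sum_digits(36)
= 7 + 6 + 3 + 6 + sum_digits(3)
= 7 + 6 + 3 + 6 + 3 + sum_digits(0)
= 7 + 6 + 3 + 6 + 3 + 0
= 25


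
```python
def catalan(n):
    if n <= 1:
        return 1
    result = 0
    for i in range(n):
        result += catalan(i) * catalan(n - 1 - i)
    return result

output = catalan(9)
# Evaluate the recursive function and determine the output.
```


catalan(9)
= sum of catalan(i) * catalan(9-1-i) for i in 0..8
First compute sub-values bottom-up:
  catalan(0) = 1, catalan(1) = 1
  catalan(2) = 1*1 + 1*1 = 2
  catalan(3) = 1*2 + 1*1 + 2*1 = 5
  catalan(4) = 1*5 + 1*2 + 2*1 + 5*1 = 14
  catalan(5) = 1*14 + 1*5 + 2*2 + 5*1 + 14*1 = 42
  catalan(6) = 1*42 + 1*14 + 2*5 + 5*2 + 14*1 + 42*1 = 132
  catalan(7) = 1*132 + 1*42 + 2*14 + 5*5 + 14*2 + 42*1 + 132*1 = 429
  catalan(8) = 1*429 + 1*132 + 2*42 + 5*14 + 14*5 + 42*2 + 132*1 + 429*1 = 1430
Now catalan(9):
  catalan(0)*catalan(8) = 1*1430 = 1430
  catalan(1)*catalan(7) = 1*429 = 429
  catalan(2)*catalan(6) = 2*132 = 264
  catalan(3)*catalan(5) = 5*42 = 210
  catalan(4)*catalan(4) = 14*14 = 196
  catalan(5)*catalan(3) = 42*5 = 210
  catalan(6)*catalan(2) = 132*2 = 264
  catalan(7)*catalan(1) = 429*1 = 429
  catalan(8)*catalan(0) = 1430*1 = 1430
= 1430 + 429 + 264 + 210 + 196 + 210 + 264 + 429 + 1430
= 4862


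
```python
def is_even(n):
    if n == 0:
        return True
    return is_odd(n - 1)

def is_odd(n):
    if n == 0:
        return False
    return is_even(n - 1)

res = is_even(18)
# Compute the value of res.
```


is_even(18)
= is_odd(17)
= is_even(16)
= is_odd(15)
= is_even(14)
= is_odd(13)
= is_even(12)
= is_odd(11)
= is_even(10)
= is_odd(9)
= is_even(8)
= is_odd(7)
= is_even(6)
= is_odd(5)
= is_even(4)
= is_odd(3)
= is_even(2)
= is_odd(1)
= is_even(0)
n == 0: return True
= True


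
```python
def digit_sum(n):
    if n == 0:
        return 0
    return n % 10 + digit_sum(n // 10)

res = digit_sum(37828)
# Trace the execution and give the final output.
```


digit_sum(37828)
= 8 + digit_sum(3782)
= 8 + 2 + digit_sum(378)
= 8 + 2 + 8 + digit_sum(37)
= 8 + 2 + 8 + 7 + digit_sum(3)
= 8 + 2 + 8 + 7 + 3 + digit_sum(0)
= 8 + 2 + 8 + 7 + 3 + 0
= 28


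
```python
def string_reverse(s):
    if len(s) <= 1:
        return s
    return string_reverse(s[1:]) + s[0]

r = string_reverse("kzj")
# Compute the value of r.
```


string_reverse("kzj")
= string_reverse("zj") + "k"
= string_reverse("j") + "z" + "k"
= "j" + "z" + "k"
= "jzk"


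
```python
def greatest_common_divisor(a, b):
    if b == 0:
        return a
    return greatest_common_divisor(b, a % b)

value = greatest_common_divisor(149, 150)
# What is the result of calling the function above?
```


greatest_common_divisor(149, 150)
= greatest_common_divisor(150, 149 % 150) = greatest_common_divisor(150, 149)
= greatest_common_divisor(149, 150 % 149) = greatest_common_divisor(149, 1)
= greatest_common_divisor(1, 149 % 1) = greatest_common_divisor(1, 0)
b == 0, return a = 1


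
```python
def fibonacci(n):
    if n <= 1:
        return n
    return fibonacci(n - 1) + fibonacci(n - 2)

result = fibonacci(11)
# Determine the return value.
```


fibonacci(11)
= fibonacci(10) + fibonacci(9)
= (fibonacci(9) + fibonacci(8)) + fibonacci(9)
Computing bottom-up: fibonacci(0)=0, fibonacci(1)=1, fibonacci(2)=1, fibonacci(3)=2, fibonacci(4)=3, fibonacci(5)=5, fibonacci(6)=8, fibonacci(7)=13, fibonacci(8)=21, fibonacci(9)=34, fibonacci(10)=55, fibonacci(11)=89
= 89


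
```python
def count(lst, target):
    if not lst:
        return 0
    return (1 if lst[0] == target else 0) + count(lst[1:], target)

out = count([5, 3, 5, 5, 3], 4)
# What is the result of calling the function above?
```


count([5, 3, 5, 5, 3], 4)
lst[0]=5 != 4: 0 + count([3, 5, 5, 3], 4)
lst[0]=3 != 4: 0 + count([5, 5, 3], 4)
lst[0]=5 != 4: 0 + count([5, 3], 4)
lst[0]=5 != 4: 0 + count([3], 4)
lst[0]=3 != 4: 0 + count([], 4)
= 0


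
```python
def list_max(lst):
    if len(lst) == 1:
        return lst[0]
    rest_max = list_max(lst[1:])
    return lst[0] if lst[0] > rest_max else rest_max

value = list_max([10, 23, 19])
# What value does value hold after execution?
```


list_max([10, 23, 19])
= compare 10 with list_max([23, 19])
= compare 23 with list_max([19])
Base: list_max([19]) = 19
compare 23 with 19: max = 23
compare 10 with 23: max = 23
= 23


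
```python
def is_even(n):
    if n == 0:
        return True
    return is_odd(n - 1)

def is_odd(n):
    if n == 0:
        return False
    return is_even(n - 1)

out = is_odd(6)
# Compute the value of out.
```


is_odd(6)
= is_even(5)
= is_odd(4)
= is_even(3)
= is_odd(2)
= is_even(1)
= is_odd(0)
n == 0: return False
= False


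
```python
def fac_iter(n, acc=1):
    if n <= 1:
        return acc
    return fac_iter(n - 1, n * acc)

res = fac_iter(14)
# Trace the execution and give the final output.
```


fac_iter(14, 1)
= fac_iter(13, 14 * 1) = fac_iter(13, 14)
= fac_iter(12, 13 * 14) = fac_iter(12, 182)
= fac_iter(11, 12 * 182) = fac_iter(11, 2184)
= fac_iter(10, 11 * 2184) = fac_iter(10, 24024)
= fac_iter(9, 10 * 24024) = fac_iter(9, 240240)
= fac_iter(8, 9 * 240240) = fac_iter(8, 2162160)
= fac_iter(7, 8 * 2162160) = fac_iter(7, 17297280)
= fac_iter(6, 7 * 17297280) = fac_iter(6, 121080960)
= fac_iter(5, 6 * 121080960) = fac_iter(5, 726485760)
= fac_iter(4, 5 * 726485760) = fac_iter(4, 3632428800)
= fac_iter(3, 4 * 3632428800) = fac_iter(3, 14529715200)
= fac_iter(2, 3 * 14529715200) = fac_iter(2, 43589145600)
= fac_iter(1, 2 * 43589145600) = fac_iter(1, 87178291200)
n <= 1, return acc = 87178291200


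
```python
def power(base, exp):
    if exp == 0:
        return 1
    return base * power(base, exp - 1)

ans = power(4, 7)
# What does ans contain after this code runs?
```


power(4, 7)
= 4 * power(4, 6)
= 4 * 4 * power(4, 5)
= 4 * 4 * 4 * power(4, 4)
= 4 * 4 * 4 * 4 * power(4, 3)
= 4 * 4 * 4 * 4 * 4 * power(4, 2)
= 4 * 4 * 4 * 4 * 4 * 4 * power(4, 1)
= 4 * 4 * 4 * 4 * 4 * 4 * 4 * power(4, 0)
= 4 * 4 * 4 * 4 * 4 * 4 * 4 * 1
= 16384


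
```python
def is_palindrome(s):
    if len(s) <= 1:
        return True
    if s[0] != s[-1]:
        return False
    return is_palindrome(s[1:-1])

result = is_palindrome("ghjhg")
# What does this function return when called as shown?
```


is_palindrome("ghjhg")
"ghjhg": s[0]='g' == s[-1]='g' -> is_palindrome("hjh")
"hjh": s[0]='h' == s[-1]='h' -> is_palindrome("j")
"j": len <= 1 -> True
= True


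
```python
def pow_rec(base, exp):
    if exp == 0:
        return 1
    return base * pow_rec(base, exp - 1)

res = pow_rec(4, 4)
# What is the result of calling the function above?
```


pow_rec(4, 4)
= 4 * pow_rec(4, 3)
= 4 * 4 * pow_rec(4, 2)
= 4 * 4 * 4 * pow_rec(4, 1)
= 4 * 4 * 4 * 4 * pow_rec(4, 0)
= 4 * 4 * 4 * 4 * 1
= 256


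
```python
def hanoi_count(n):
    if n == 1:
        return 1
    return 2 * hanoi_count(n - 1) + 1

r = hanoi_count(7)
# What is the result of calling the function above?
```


hanoi_count(7)
= 2 * hanoi_count(6) + 1
= 2 * (2 * hanoi_count(5) + 1) + 1
= 2 * (2 * (2 * hanoi_count(4) + 1) + 1) + 1
= 2 * (2 * (2 * (2 * hanoi_count(3) + 1) + 1) + 1) + 1
= 2 * (2 * (2 * (2 * (2 * hanoi_count(2) + 1) + 1) + 1) + 1) + 1
= 2 * (2 * (2 * (2 * (2 * (2 * hanoi_count(1) + 1) + 1) + 1) + 1) + 1) + 1
Now compute bottom-up:
hanoi_count(1) = 1
hanoi_count(2) = 2 * 1 + 1 = 3
hanoi_count(3) = 2 * 3 + 1 = 7
hanoi_count(4) = 2 * 7 + 1 = 15
hanoi_count(5) = 2 * 15 + 1 = 31
hanoi_count(6) = 2 * 31 + 1 = 63
hanoi_count(7) = 2 * 63 + 1 = 127
= 127


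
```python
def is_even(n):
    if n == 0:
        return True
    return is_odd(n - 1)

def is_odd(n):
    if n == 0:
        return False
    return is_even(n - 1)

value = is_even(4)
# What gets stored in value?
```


is_even(4)
= is_odd(3)
= is_even(2)
= is_odd(1)
= is_even(0)
n == 0: return True
= True


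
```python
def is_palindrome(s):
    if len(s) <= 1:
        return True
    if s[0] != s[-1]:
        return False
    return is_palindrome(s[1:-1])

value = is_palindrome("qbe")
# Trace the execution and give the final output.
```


is_palindrome("qbe")
"qbe": s[0]='q' != s[-1]='e' -> False
= False


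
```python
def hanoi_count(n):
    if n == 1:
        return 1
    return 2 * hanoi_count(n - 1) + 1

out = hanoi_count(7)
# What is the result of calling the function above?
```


hanoi_count(7)
= 2 * hanoi_count(6) + 1
= 2 * (2 * hanoi_count(5) + 1) + 1
= 2 * (2 * (2 * hanoi_count(4) + 1) + 1) + 1
= 2 * (2 * (2 * (2 * hanoi_count(3) + 1) + 1) + 1) + 1
= 2 * (2 * (2 * (2 * (2 * hanoi_count(2) + 1) + 1) + 1) + 1) + 1
= 2 * (2 * (2 * (2 * (2 * (2 * hanoi_count(1) + 1) + 1) + 1) + 1) + 1) + 1
Now compute bottom-up:
hanoi_count(1) = 1
hanoi_count(2) = 2 * 1 + 1 = 3
hanoi_count(3) = 2 * 3 + 1 = 7
hanoi_count(4) = 2 * 7 + 1 = 15
hanoi_count(5) = 2 * 15 + 1 = 31
hanoi_count(6) = 2 * 31 + 1 = 63
hanoi_count(7) = 2 * 63 + 1 = 127
= 127


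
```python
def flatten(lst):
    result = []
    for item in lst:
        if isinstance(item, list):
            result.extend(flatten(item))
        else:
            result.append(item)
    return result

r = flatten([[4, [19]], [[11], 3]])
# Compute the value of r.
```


flatten([[4, [19]], [[11], 3]])
Processing each element:
  [4, [19]] is a list -> flatten recursively -> [4, 19]
  [[11], 3] is a list -> flatten recursively -> [11, 3]
= [4, 19, 11, 3]


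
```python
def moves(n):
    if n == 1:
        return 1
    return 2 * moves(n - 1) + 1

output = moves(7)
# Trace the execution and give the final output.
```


moves(7)
= 2 * moves(6) + 1
= 2 * (2 * moves(5) + 1) + 1
= 2 * (2 * (2 * moves(4) + 1) + 1) + 1
= 2 * (2 * (2 * (2 * moves(3) + 1) + 1) + 1) + 1
= 2 * (2 * (2 * (2 * (2 * moves(2) + 1) + 1) + 1) + 1) + 1
= 2 * (2 * (2 * (2 * (2 * (2 * moves(1) + 1) + 1) + 1) + 1) + 1) + 1
Now compute bottom-up:
moves(1) = 1
moves(2) = 2 * 1 + 1 = 3
moves(3) = 2 * 3 + 1 = 7
moves(4) = 2 * 7 + 1 = 15
moves(5) = 2 * 15 + 1 = 31
moves(6) = 2 * 31 + 1 = 63
moves(7) = 2 * 63 + 1 = 127
= 127


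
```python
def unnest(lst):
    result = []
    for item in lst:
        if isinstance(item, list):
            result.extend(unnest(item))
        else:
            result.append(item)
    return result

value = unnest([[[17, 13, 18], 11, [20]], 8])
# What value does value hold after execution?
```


unnest([[[17, 13, 18], 11, [20]], 8])
Processing each element:
  [[17, 13, 18], 11, [20]] is a list -> unnest recursively -> [17, 13, 18, 11, 20]
  8 is not a list -> append 8
= [17, 13, 18, 11, 20, 8]


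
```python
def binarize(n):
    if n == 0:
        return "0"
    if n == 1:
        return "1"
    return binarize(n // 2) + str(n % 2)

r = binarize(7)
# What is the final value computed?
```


binarize(7)
= binarize(3) + "1"
= binarize(1) + "1" + "1"
= "1" + "1" + "1"
= "111"


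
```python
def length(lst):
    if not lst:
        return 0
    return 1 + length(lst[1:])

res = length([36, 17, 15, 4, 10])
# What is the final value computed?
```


length([36, 17, 15, 4, 10])
= 1 + length([17, 15, 4, 10])
= 1 + 1 + length([15, 4, 10])
= 1 + 1 + 1 + length([4, 10])
= 1 + 1 + 1 + 1 + length([10])
= 1 + 1 + 1 + 1 + 1 + length([])
= 1 + 1 + 1 + 1 + 1 + 0
= 5


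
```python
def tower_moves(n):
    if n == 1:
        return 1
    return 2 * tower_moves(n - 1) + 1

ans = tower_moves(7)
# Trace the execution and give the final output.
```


tower_moves(7)
= 2 * tower_moves(6) + 1
= 2 * (2 * tower_moves(5) + 1) + 1
= 2 * (2 * (2 * tower_moves(4) + 1) + 1) + 1
= 2 * (2 * (2 * (2 * tower_moves(3) + 1) + 1) + 1) + 1
= 2 * (2 * (2 * (2 * (2 * tower_moves(2) + 1) + 1) + 1) + 1) + 1
= 2 * (2 * (2 * (2 * (2 * (2 * tower_moves(1) + 1) + 1) + 1) + 1) + 1) + 1
Now compute bottom-up:
tower_moves(1) = 1
tower_moves(2) = 2 * 1 + 1 = 3
tower_moves(3) = 2 * 3 + 1 = 7
tower_moves(4) = 2 * 7 + 1 = 15
tower_moves(5) = 2 * 15 + 1 = 31
tower_moves(6) = 2 * 31 + 1 = 63
tower_moves(7) = 2 * 63 + 1 = 127
= 127


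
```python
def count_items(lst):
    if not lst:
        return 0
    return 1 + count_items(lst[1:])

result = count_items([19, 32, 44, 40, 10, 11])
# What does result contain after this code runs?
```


count_items([19, 32, 44, 40, 10, 11])
= 1 + count_items([32, 44, 40, 10, 11])
= 1 + 1 + count_items([44, 40, 10, 11])
= 1 + 1 + 1 + count_items([40, 10, 11])
= 1 + 1 + 1 + 1 + count_items([10, 11])
= 1 + 1 + 1 + 1 + 1 + count_items([11])
= 1 + 1 + 1 + 1 + 1 + 1 + count_items([])
= 1 + 1 + 1 + 1 + 1 + 1 + 0
= 6


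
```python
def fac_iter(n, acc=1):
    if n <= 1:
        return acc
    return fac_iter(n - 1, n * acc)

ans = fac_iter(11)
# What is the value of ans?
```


fac_iter(11, 1)
= fac_iter(10, 11 * 1) = fac_iter(10, 11)
= fac_iter(9, 10 * 11) = fac_iter(9, 110)
= fac_iter(8, 9 * 110) = fac_iter(8, 990)
= fac_iter(7, 8 * 990) = fac_iter(7, 7920)
= fac_iter(6, 7 * 7920) = fac_iter(6, 55440)
= fac_iter(5, 6 * 55440) = fac_iter(5, 332640)
= fac_iter(4, 5 * 332640) = fac_iter(4, 1663200)
= fac_iter(3, 4 * 1663200) = fac_iter(3, 6652800)
= fac_iter(2, 3 * 6652800) = fac_iter(2, 19958400)
= fac_iter(1, 2 * 19958400) = fac_iter(1, 39916800)
n <= 1, return acc = 39916800


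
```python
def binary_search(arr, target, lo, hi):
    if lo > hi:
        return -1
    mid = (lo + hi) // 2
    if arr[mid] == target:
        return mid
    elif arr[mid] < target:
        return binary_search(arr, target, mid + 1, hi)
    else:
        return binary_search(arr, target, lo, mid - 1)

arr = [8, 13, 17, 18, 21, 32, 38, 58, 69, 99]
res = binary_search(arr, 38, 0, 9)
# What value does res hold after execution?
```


binary_search(arr, 38, 0, 9)
lo=0, hi=9, mid=4, arr[mid]=21
21 < 38, search right half
lo=5, hi=9, mid=7, arr[mid]=58
58 > 38, search left half
lo=5, hi=6, mid=5, arr[mid]=32
32 < 38, search right half
lo=6, hi=6, mid=6, arr[mid]=38
arr[6] == 38, found at index 6
= 6


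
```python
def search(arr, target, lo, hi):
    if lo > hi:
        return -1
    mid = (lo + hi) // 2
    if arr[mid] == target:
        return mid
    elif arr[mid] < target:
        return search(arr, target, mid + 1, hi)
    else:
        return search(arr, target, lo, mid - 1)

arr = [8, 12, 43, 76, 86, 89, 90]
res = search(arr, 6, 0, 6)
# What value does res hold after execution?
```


search(arr, 6, 0, 6)
lo=0, hi=6, mid=3, arr[mid]=76
76 > 6, search left half
lo=0, hi=2, mid=1, arr[mid]=12
12 > 6, search left half
lo=0, hi=0, mid=0, arr[mid]=8
8 > 6, search left half
lo > hi, target not found, return -1
= -1


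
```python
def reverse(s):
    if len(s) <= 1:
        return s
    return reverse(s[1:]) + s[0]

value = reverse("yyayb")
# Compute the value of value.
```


reverse("yyayb")
= reverse("yayb") + "y"
= reverse("ayb") + "y" + "y"
= reverse("yb") + "a" + "y" + "y"
= reverse("b") + "y" + "a" + "y" + "y"
= "b" + "y" + "a" + "y" + "y"
= "byayy"


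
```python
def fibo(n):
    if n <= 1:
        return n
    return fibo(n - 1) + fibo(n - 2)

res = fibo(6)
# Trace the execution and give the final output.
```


fibo(6)
= fibo(5) + fibo(4)
= (fibo(4) + fibo(3)) + fibo(4)
Computing bottom-up: fibo(0)=0, fibo(1)=1, fibo(2)=1, fibo(3)=2, fibo(4)=3, fibo(5)=5, fibo(6)=8
= 8


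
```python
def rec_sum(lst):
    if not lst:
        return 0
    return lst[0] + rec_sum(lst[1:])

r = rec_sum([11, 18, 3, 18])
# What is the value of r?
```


rec_sum([11, 18, 3, 18])
= 11 + rec_sum([18, 3, 18])
= 11 + 18 + rec_sum([3, 18])
= 11 + 18 + 3 + rec_sum([18])
= 11 + 18 + 3 + 18 + rec_sum([])
= 11 + 18 + 3 + 18 + 0
= 50


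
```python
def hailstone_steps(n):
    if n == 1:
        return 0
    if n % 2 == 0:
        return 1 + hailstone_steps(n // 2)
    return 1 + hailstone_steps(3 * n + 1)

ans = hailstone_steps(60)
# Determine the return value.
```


hailstone_steps(60)
60 is even -> hailstone_steps(30)
30 is even -> hailstone_steps(15)
15 is odd -> 3*15+1 = 46 -> hailstone_steps(46)
46 is even -> hailstone_steps(23)
23 is odd -> 3*23+1 = 70 -> hailstone_steps(70)
70 is even -> hailstone_steps(35)
35 is odd -> 3*35+1 = 106 -> hailstone_steps(106)
106 is even -> hailstone_steps(53)
53 is odd -> 3*53+1 = 160 -> hailstone_steps(160)
160 is even -> hailstone_steps(80)
80 is even -> hailstone_steps(40)
40 is even -> hailstone_steps(20)
20 is even -> hailstone_steps(10)
10 is even -> hailstone_steps(5)
5 is odd -> 3*5+1 = 16 -> hailstone_steps(16)
16 is even -> hailstone_steps(8)
8 is even -> hailstone_steps(4)
4 is even -> hailstone_steps(2)
2 is even -> hailstone_steps(1)
Reached 1 after 19 steps
= 19


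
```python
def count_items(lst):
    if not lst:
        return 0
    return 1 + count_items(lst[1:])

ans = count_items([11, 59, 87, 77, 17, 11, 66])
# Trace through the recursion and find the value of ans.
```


count_items([11, 59, 87, 77, 17, 11, 66])
= 1 + count_items([59, 87, 77, 17, 11, 66])
= 1 + 1 + count_items([87, 77, 17, 11, 66])
= 1 + 1 + 1 + count_items([77, 17, 11, 66])
= 1 + 1 + 1 + 1 + count_items([17, 11, 66])
= 1 + 1 + 1 + 1 + 1 + count_items([11, 66])
= 1 + 1 + 1 + 1 + 1 + 1 + count_items([66])
= 1 + 1 + 1 + 1 + 1 + 1 + 1 + count_items([])
= 1 + 1 + 1 + 1 + 1 + 1 + 1 + 0
= 7


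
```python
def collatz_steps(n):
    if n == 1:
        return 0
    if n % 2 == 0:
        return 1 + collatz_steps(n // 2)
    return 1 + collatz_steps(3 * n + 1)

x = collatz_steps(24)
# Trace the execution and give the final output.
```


collatz_steps(24)
24 is even -> collatz_steps(12)
12 is even -> collatz_steps(6)
6 is even -> collatz_steps(3)
3 is odd -> 3*3+1 = 10 -> collatz_steps(10)
10 is even -> collatz_steps(5)
5 is odd -> 3*5+1 = 16 -> collatz_steps(16)
16 is even -> collatz_steps(8)
8 is even -> collatz_steps(4)
4 is even -> collatz_steps(2)
2 is even -> collatz_steps(1)
Reached 1 after 10 steps
= 10


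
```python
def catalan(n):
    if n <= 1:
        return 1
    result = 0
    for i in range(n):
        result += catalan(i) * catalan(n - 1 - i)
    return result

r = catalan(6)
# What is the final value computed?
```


catalan(6)
= sum of catalan(i) * catalan(6-1-i) for i in 0..5
First compute sub-values bottom-up:
  catalan(0) = 1, catalan(1) = 1
  catalan(2) = 1*1 + 1*1 = 2
  catalan(3) = 1*2 + 1*1 + 2*1 = 5
  catalan(4) = 1*5 + 1*2 + 2*1 + 5*1 = 14
  catalan(5) = 1*14 + 1*5 + 2*2 + 5*1 + 14*1 = 42
Now catalan(6):
  catalan(0)*catalan(5) = 1*42 = 42
  catalan(1)*catalan(4) = 1*14 = 14
  catalan(2)*catalan(3) = 2*5 = 10
  catalan(3)*catalan(2) = 5*2 = 10
  catalan(4)*catalan(1) = 14*1 = 14
  catalan(5)*catalan(0) = 42*1 = 42
= 42 + 14 + 10 + 10 + 14 + 42
= 132


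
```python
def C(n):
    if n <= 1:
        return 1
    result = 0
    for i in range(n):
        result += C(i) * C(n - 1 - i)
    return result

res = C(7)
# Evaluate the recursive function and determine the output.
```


C(7)
= sum of C(i) * C(7-1-i) for i in 0..6
First compute sub-values bottom-up:
  C(0) = 1, C(1) = 1
  C(2) = 1*1 + 1*1 = 2
  C(3) = 1*2 + 1*1 + 2*1 = 5
  C(4) = 1*5 + 1*2 + 2*1 + 5*1 = 14
  C(5) = 1*14 + 1*5 + 2*2 + 5*1 + 14*1 = 42
  C(6) = 1*42 + 1*14 + 2*5 + 5*2 + 14*1 + 42*1 = 132
Now C(7):
  C(0)*C(6) = 1*132 = 132
  C(1)*C(5) = 1*42 = 42
  C(2)*C(4) = 2*14 = 28
  C(3)*C(3) = 5*5 = 25
  C(4)*C(2) = 14*2 = 28
  C(5)*C(1) = 42*1 = 42
  C(6)*C(0) = 132*1 = 132
= 132 + 42 + 28 + 25 + 28 + 42 + 132
= 429


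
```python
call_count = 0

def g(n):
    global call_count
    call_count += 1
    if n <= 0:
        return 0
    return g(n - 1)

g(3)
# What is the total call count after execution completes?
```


g(3) calls g(2) calls ... calls g(0)
Total calls: 3 + 1 (for base case) = 4


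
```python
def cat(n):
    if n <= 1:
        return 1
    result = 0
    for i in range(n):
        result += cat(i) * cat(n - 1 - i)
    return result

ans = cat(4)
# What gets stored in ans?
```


cat(4)
= sum of cat(i) * cat(4-1-i) for i in 0..3
First compute sub-values bottom-up:
  cat(0) = 1, cat(1) = 1
  cat(2) = 1*1 + 1*1 = 2
  cat(3) = 1*2 + 1*1 + 2*1 = 5
Now cat(4):
  cat(0)*cat(3) = 1*5 = 5
  cat(1)*cat(2) = 1*2 = 2
  cat(2)*cat(1) = 2*1 = 2
  cat(3)*cat(0) = 5*1 = 5
= 5 + 2 + 2 + 5
= 14


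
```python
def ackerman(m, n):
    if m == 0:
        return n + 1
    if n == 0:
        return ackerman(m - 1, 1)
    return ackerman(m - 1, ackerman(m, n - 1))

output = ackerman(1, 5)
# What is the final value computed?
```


ackerman(1, 5)
= ackerman(0, ackerman(1, 4))
First compute ackerman(1, 4) = 6
= ackerman(0, 6)
= 7


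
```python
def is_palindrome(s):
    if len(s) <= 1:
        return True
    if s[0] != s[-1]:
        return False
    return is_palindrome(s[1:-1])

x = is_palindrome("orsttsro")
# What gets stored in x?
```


is_palindrome("orsttsro")
"orsttsro": s[0]='o' == s[-1]='o' -> is_palindrome("rsttsr")
"rsttsr": s[0]='r' == s[-1]='r' -> is_palindrome("stts")
"stts": s[0]='s' == s[-1]='s' -> is_palindrome("tt")
"tt": s[0]='t' == s[-1]='t' -> is_palindrome("")
"": len <= 1 -> True
= True


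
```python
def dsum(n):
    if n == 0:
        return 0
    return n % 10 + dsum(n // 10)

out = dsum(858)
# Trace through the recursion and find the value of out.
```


dsum(858)
= 8 + dsum(85)
= 8 + 5 + dsum(8)
= 8 + 5 + 8 + dsum(0)
= 8 + 5 + 8 + 0
= 21


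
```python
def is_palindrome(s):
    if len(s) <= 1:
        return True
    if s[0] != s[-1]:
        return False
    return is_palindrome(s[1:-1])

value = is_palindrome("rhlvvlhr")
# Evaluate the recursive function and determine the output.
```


is_palindrome("rhlvvlhr")
"rhlvvlhr": s[0]='r' == s[-1]='r' -> is_palindrome("hlvvlh")
"hlvvlh": s[0]='h' == s[-1]='h' -> is_palindrome("lvvl")
"lvvl": s[0]='l' == s[-1]='l' -> is_palindrome("vv")
"vv": s[0]='v' == s[-1]='v' -> is_palindrome("")
"": len <= 1 -> True
= True


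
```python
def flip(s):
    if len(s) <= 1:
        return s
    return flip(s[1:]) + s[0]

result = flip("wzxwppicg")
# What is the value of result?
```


flip("wzxwppicg")
= flip("zxwppicg") + "w"
= flip("xwppicg") + "z" + "w"
= flip("wppicg") + "x" + "z" + "w"
= flip("ppicg") + "w" + "x" + "z" + "w"
= flip("picg") + "p" + "w" + "x" + "z" + "w"
= flip("icg") + "p" + "p" + "w" + "x" + "z" + "w"
= flip("cg") + "i" + "p" + "p" + "w" + "x" + "z" + "w"
= flip("g") + "c" + "i" + "p" + "p" + "w" + "x" + "z" + "w"
= "g" + "c" + "i" + "p" + "p" + "w" + "x" + "z" + "w"
= "gcippwxzw"


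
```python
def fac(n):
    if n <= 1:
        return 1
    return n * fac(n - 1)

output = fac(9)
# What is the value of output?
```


fac(9)
= 9 * fac(8)
= 9 * 8 * fac(7)
= 9 * 8 * 7 * fac(6)
= 9 * 8 * 7 * 6 * fac(5)
= 9 * 8 * 7 * 6 * 5 * fac(4)
= 9 * 8 * 7 * 6 * 5 * 4 * fac(3)
= 9 * 8 * 7 * 6 * 5 * 4 * 3 * fac(2)
= 9 * 8 * 7 * 6 * 5 * 4 * 3 * 2 * fac(1)
= 9 * 8 * 7 * 6 * 5 * 4 * 3 * 2 * 1
= 362880
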